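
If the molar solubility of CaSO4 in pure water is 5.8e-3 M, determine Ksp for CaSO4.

CaSO4(s) ⇌ Ca^2+ + SO4^2-
With molar solubility s: [Ca^2+] = s, [SO4^2-] = s.
Ksp = [Ca^2+][SO4^2-]
Ksp = s × s = s^2
With s = 5.8 × 10^-3: Ksp = 3.4 x 10^-5

Ksp ≈ 3.4 x 10^-5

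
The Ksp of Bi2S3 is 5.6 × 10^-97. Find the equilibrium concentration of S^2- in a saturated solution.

[S^2-] = 6.6 × 10^-20 M

Bi2S3(s) <=> 2 Bi^3+(aq) + 3 S^2-(aq)
Ksp = [Bi^3+]^2[S^2-]^3
With molar solubility s: [Bi^3+] = 2s, [S^2-] = 3s.
Ksp = (2s)^2(3s)^3 = 108s^5
s^5 = 5.6 × 10^-97 / 108, so s = 2.20 × 10^-20 M
[S^2-] = 3s = 6.6 x 10^-20 M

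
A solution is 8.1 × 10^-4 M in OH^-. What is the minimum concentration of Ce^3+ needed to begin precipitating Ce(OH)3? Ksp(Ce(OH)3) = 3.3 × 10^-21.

6.2 × 10^-12 M

Ce(OH)3(s) ⇌ Ce^3+ + 3 OH^-
Ksp = [Ce^3+][OH^-]^3
Precipitation begins when Q = Ksp. With [OH^-] = 8.1 × 10^-4 M:
3.3 × 10^-21 = (8.1 × 10^-4)^3 × [Ce^3+]
[Ce^3+] = (3.3 × 10^-21 / 5.31 × 10^-10) = 6.2 × 10^-12 M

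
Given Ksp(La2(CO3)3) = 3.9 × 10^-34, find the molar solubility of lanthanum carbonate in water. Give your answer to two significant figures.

8.2 × 10^-8 M

La2(CO3)3(s) <=> 2 La^3+(aq) + 3 CO3^2-(aq)
Ksp = [La^3+]^2[CO3^2-]^3
Let s = molar solubility. Then [La^3+] = 2s and [CO3^2-] = 3s.
So Ksp = (2s)^2 × (3s)^3 = 108s^5
s = (3.9 × 10^-34 / 108)^(1/5) = 8.2 × 10^-8 M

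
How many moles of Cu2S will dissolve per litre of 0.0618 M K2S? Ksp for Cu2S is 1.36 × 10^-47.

Cu2S(s) ⇌ 2 Cu^+(aq) + S^2-(aq)
Ksp = [Cu^+]^2[S^2-]
Let s = moles of Cu2S that dissolve per litre. [Cu^+] = 2s, [S^2-] = 0.0618 + s ≈ 0.0618 (since S^2- from K2S dominates).
Ksp ≈ (2s)^2 × 0.0618
s = 7.42 × 10^-24 M
Check: s = 7.4 × 10^-24 ≪ 0.0618, so the approximation is valid.

7.42e-24 M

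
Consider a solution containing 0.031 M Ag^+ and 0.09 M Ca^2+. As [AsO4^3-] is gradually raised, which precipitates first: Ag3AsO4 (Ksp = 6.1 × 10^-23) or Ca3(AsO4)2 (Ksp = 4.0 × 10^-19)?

Ag3AsO4

Each salt begins to precipitate when Q = Ksp, i.e. when [AsO4^3-] reaches its threshold.
For Ag3AsO4: 6.1 × 10^-23 = (0.031)^3 × [AsO4^3-]  ⇒  [AsO4^3-] = 2.0 × 10^-18 M.
For Ca3(AsO4)2: 4.0 × 10^-19 = (0.09)^3 × [AsO4^3-]^2  ⇒  [AsO4^3-] = 2.3 x 10^-8 M.
The salt with the lower threshold [AsO4^3-] precipitates first: Ag3AsO4.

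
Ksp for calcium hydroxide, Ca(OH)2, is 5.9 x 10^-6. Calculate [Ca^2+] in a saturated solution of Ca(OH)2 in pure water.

Ca(OH)2(s) <=> Ca^2+ + 2 OH^-
Ksp = [Ca^2+][OH^-]^2
Let s = molar solubility. Then [Ca^2+] = s and [OH^-] = 2s.
Ksp = s(2s)^2 = 4s^3
s = (5.9 x 10^-6 / 4)^(1/3) = 1.14 × 10^-2 M
[Ca^2+] = s = 1.1 × 10^-2 M

[Ca^2+] ≈ 1.1 × 10^-2 M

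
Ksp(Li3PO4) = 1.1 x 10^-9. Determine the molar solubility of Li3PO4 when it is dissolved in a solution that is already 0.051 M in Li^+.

Li3PO4(s) <=> 3 Li^+(aq) + PO4^3-(aq)
Ksp = [Li^+]^3[PO4^3-]
If s mol/L dissolves here, [Li^+] = 0.051 + 3s ≈ 0.051, [PO4^3-] = s (since the Li^+ already present dominates).
Ksp ≈ (0.051)^3 × s
s = 8.3 x 10^-6 M
Check: 3s = 2.5 × 10^-5 ≪ 0.051, so the approximation is valid.

8.3 x 10^-6 M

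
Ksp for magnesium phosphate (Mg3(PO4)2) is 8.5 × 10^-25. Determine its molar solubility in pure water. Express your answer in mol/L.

s = 6.0 × 10^-6 M

Mg3(PO4)2(s) ⇌ 3 Mg^2+(aq) + 2 PO4^3-(aq)
Ksp = [Mg^2+]^3[PO4^3-]^2
With molar solubility s: [Mg^2+] = 3s, [PO4^3-] = 2s.
Substituting: Ksp = (3s)^3(2s)^2 = 108s^5
s^5 = 8.5 × 10^-25 / 108, so s = 6.0 x 10^-6 M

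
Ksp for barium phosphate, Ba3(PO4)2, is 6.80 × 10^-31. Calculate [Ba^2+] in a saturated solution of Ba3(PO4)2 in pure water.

1.09e-6 M

Ba3(PO4)2(s) ⇌ 3 Ba^2+(aq) + 2 PO4^3-(aq)
Ksp = [Ba^2+]^3[PO4^3-]^2
For each mole of Ba3(PO4)2 that dissolves: [Ba^2+] = 3s, [PO4^3-] = 2s.
Substituting: Ksp = (3s)^3(2s)^2 = 108s^5
Solving, s = (6.80 × 10^-31/108)^(1/5) = 3.629 x 10^-7 M
[Ba^2+] = 3s = 1.09 × 10^-6 M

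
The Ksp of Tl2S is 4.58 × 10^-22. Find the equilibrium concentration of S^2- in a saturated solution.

Tl2S(s) ⇌ 2 Tl^+(aq) + S^2-(aq)
Ksp = [Tl^+]^2[S^2-]
If s mol/L of Tl2S dissolves, [Tl^+] = 2s and [S^2-] = s.
Substituting: Ksp = (2s)^2s = 4s^3
Solving, s = (4.58 × 10^-22/4)^(1/3) = 4.856 × 10^-8 M
[S^2-] = s = 4.86 x 10^-8 M

[S^2-] = 4.86 × 10^-8 M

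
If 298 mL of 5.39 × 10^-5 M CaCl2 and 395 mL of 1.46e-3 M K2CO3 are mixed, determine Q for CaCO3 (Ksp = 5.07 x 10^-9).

1.93e-8

Total volume = 298 + 395 = 693 mL.
[Ca^2+] = 5.39 × 10^-5 × (298/693) = 2.318 × 10^-5 M
[CO3^2-] = 1.46 × 10^-3 × (395/693) = 8.322 × 10^-4 M
CaCO3(s) ⇌ Ca^2+(aq) + CO3^2-(aq), so Q = [Ca^2+][CO3^2-]
Q = (2.318 × 10^-5)(8.322 × 10^-4) = 1.93 x 10^-8
Q > Ksp, so CaCO3 will precipitate.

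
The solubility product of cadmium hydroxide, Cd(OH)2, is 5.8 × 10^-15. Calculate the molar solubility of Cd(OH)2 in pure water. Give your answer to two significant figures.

s = 1.1 × 10^-5 M

Cd(OH)2(s) ⇌ Cd^2+(aq) + 2 OH^-(aq)
Ksp = [Cd^2+][OH^-]^2
If s mol/L of Cd(OH)2 dissolves, [Cd^2+] = s and [OH^-] = 2s.
Substituting: Ksp = s(2s)^2 = 4s^3
s^3 = 5.8 × 10^-15 / 4, so s = 1.1 × 10^-5 M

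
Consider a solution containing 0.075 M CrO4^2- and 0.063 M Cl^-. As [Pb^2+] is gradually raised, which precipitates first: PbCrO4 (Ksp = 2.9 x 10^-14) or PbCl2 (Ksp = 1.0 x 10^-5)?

Each salt begins to precipitate when Q = Ksp, i.e. when [Pb^2+] reaches its threshold.
For PbCrO4: 2.9 x 10^-14 = 0.075 × [Pb^2+]  ⇒  [Pb^2+] = 3.9 × 10^-13 M.
For PbCl2: 1.0 x 10^-5 = (0.063)^2 × [Pb^2+]  ⇒  [Pb^2+] = 2.5 x 10^-3 M.
The salt with the lower threshold [Pb^2+] precipitates first: PbCrO4.

PbCrO4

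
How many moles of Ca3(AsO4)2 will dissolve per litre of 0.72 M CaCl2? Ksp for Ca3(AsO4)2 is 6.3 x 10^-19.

Ca3(AsO4)2(s) ⇌ 3 Ca^2+ + 2 AsO4^3-
Ksp = [Ca^2+]^3[AsO4^3-]^2
Let s be the molar solubility in this solution. [Ca^2+] = 0.72 + 3s ≈ 0.72, [AsO4^3-] = 2s (Ksp is small, so little additional dissolves).
Ksp ≈ (0.72)^3 × (2s)^2
s = 6.5 x 10^-10 M
Check: 3s = 1.9 × 10^-9 ≪ 0.72, so the approximation is valid.

s ≈ 6.5 × 10^-10 M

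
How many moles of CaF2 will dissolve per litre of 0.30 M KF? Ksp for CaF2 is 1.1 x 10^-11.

CaF2(s) ⇌ Ca^2+ + 2 F^-
Ksp = [Ca^2+][F^-]^2
Let s = moles of CaF2 that dissolve per litre. [Ca^2+] = s, [F^-] = 0.30 + 2s ≈ 0.30 (since F^- from KF dominates).
Ksp ≈ s × (0.30)^2
s = 1.2 × 10^-10 M
Check: 2s = 2.4 x 10^-10 ≪ 0.30, so the approximation is valid.

1.2 × 10^-10 M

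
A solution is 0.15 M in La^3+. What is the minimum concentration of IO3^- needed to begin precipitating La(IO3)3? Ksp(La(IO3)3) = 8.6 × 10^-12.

La(IO3)3(s) ⇌ La^3+ + 3 IO3^-
Ksp = [La^3+][IO3^-]^3
Precipitation begins when Q = Ksp. With [La^3+] = 0.15 M:
8.6 × 10^-12 = (0.15) × [IO3^-]^3
[IO3^-] = (8.6 × 10^-12 / 1.5 x 10^-1)^(1/3) = 3.9 × 10^-4 M

[IO3^-] ≈ 3.9e-4 M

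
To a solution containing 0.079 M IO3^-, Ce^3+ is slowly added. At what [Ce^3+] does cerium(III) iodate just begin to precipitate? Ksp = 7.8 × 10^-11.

[Ce^3+] ≈ 1.6 × 10^-7 M

Ce(IO3)3(s) ⇌ Ce^3+ + 3 IO3^-
Ksp = [Ce^3+][IO3^-]^3
Precipitation begins when Q = Ksp. With [IO3^-] = 0.079 M:
7.8 × 10^-11 = (0.079)^3 × [Ce^3+]
[Ce^3+] = (7.8 × 10^-11 / 4.93 x 10^-4) = 1.6 x 10^-7 M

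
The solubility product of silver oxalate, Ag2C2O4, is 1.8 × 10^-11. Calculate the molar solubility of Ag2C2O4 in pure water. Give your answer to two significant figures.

s = 1.7 × 10^-4 M

Ag2C2O4(s) <=> 2 Ag^+(aq) + C2O4^2-(aq)
Ksp = [Ag^+]^2[C2O4^2-]
With molar solubility s: [Ag^+] = 2s, [C2O4^2-] = s.
Ksp = (2s)^2s = 4s^3
Solving, s = (1.8 × 10^-11/4)^(1/3) = 1.7 x 10^-4 M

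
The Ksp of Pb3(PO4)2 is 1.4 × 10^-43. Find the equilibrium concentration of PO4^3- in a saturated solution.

Pb3(PO4)2(s) ⇌ 3 Pb^2+ + 2 PO4^3-
Ksp = [Pb^2+]^3[PO4^3-]^2
If s mol/L of Pb3(PO4)2 dissolves, [Pb^2+] = 3s and [PO4^3-] = 2s.
Substituting: Ksp = (3s)^3(2s)^2 = 108s^5
Solving, s = (1.4 × 10^-43/108)^(1/5) = 1.05 x 10^-9 M
[PO4^3-] = 2s = 2.1 × 10^-9 M

[PO4^3-] ≈ 2.1e-9 M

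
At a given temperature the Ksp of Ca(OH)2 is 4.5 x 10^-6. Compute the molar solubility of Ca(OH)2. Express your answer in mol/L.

s ≈ 1.0e-2 M

Ca(OH)2(s) ⇌ Ca^2+(aq) + 2 OH^-(aq)
Ksp = [Ca^2+][OH^-]^2
With molar solubility s: [Ca^2+] = s, [OH^-] = 2s.
Substituting: Ksp = s(2s)^2 = 4s^3
s^3 = 4.5 x 10^-6 / 4, so s = 1.0 × 10^-2 M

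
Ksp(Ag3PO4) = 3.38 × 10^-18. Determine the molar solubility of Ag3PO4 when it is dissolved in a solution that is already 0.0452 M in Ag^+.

Ag3PO4(s) ⇌ 3 Ag^+(aq) + PO4^3-(aq)
Ksp = [Ag^+]^3[PO4^3-]
If s mol/L dissolves here, [Ag^+] = 0.0452 + 3s ≈ 0.0452, [PO4^3-] = s (since the Ag^+ already present dominates).
Ksp ≈ (0.0452)^3 × s
s = 3.66 x 10^-14 M
Check: 3s = 1.1 × 10^-13 ≪ 0.0452, so the approximation is valid.

s = 3.66 × 10^-14 M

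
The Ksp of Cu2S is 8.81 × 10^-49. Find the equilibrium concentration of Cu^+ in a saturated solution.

[Cu^+] ≈ 1.21 x 10^-16 M

Cu2S(s) <=> 2 Cu^+(aq) + S^2-(aq)
Ksp = [Cu^+]^2[S^2-]
For each mole of Cu2S that dissolves: [Cu^+] = 2s, [S^2-] = s.
Substituting: Ksp = (2s)^2s = 4s^3
s = (8.81 × 10^-49 / 4)^(1/3) = 6.039 × 10^-17 M
[Cu^+] = 2s = 1.21 x 10^-16 M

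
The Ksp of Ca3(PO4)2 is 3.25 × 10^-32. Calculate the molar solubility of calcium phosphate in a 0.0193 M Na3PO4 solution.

Ca3(PO4)2(s) <=> 3 Ca^2+(aq) + 2 PO4^3-(aq)
Ksp = [Ca^2+]^3[PO4^3-]^2
Let s be the molar solubility in this solution. [Ca^2+] = 3s, [PO4^3-] = 0.0193 + 2s ≈ 0.0193 (common-ion effect: PO4^3- is already 0.0193 M).
Ksp ≈ (3s)^3 × (0.0193)^2
s = 1.48 x 10^-10 M
Check: 2s = 3.0 x 10^-10 ≪ 0.0193, so the approximation is valid.

1.48 x 10^-10 M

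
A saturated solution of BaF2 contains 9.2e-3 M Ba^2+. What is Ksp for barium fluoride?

BaF2(s) ⇌ Ba^2+(aq) + 2 F^-(aq)
Stoichiometry gives [F^-] = (2/1)[Ba^2+] = 1.84 × 10^-2 M.
Ksp = [Ba^2+][F^-]^2
Ksp = 9.2 × 10^-3 × (1.84 x 10^-2)^2 = 3.1 x 10^-6

Ksp = 3.1 × 10^-6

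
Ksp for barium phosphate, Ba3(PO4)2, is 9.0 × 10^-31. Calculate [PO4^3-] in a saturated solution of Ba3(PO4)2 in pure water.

7.7 × 10^-7 M

Ba3(PO4)2(s) ⇌ 3 Ba^2+(aq) + 2 PO4^3-(aq)
Ksp = [Ba^2+]^3[PO4^3-]^2
For each mole of Ba3(PO4)2 that dissolves: [Ba^2+] = 3s, [PO4^3-] = 2s.
Ksp = (3s)^3(2s)^2 = 108s^5
s^5 = 9.0 × 10^-31 / 108, so s = 3.84 x 10^-7 M
[PO4^3-] = 2s = 7.7 × 10^-7 M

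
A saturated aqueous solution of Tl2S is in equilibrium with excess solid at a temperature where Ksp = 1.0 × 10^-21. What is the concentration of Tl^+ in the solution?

Tl2S(s) ⇌ 2 Tl^+(aq) + S^2-(aq)
Ksp = [Tl^+]^2[S^2-]
Let s = molar solubility. Then [Tl^+] = 2s and [S^2-] = s.
So Ksp = (2s)^2 × s = 4s^3
Solving, s = (1.0 × 10^-21/4)^(1/3) = 6.30 x 10^-8 M
[Tl^+] = 2s = 1.3 × 10^-7 M

[Tl^+] = 1.3e-7 M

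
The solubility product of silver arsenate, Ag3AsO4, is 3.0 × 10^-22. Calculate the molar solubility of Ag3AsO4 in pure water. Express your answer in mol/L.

1.8 x 10^-6 M

Ag3AsO4(s) ⇌ 3 Ag^+ + AsO4^3-
Ksp = [Ag^+]^3[AsO4^3-]
For each mole of Ag3AsO4 that dissolves: [Ag^+] = 3s, [AsO4^3-] = s.
Substituting: Ksp = (3s)^3s = 27s^4
s = (3.0 × 10^-22 / 27)^(1/4) = 1.8 × 10^-6 M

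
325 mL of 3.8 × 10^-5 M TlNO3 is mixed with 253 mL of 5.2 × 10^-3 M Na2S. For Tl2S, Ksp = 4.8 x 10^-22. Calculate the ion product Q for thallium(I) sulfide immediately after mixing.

1.0 × 10^-12

Total volume = 325 + 253 = 578 mL.
[Tl^+] = 3.8 × 10^-5 × (325/578) = 2.14 × 10^-5 M
[S^2-] = 5.2 × 10^-3 × (253/578) = 2.28 × 10^-3 M
Tl2S(s) ⇌ 2 Tl^+ + S^2-, so Q = [Tl^+]^2[S^2-]
Q = (2.14 x 10^-5)^2(2.28 × 10^-3) = 1.0 × 10^-12
Q > Ksp, so Tl2S will precipitate.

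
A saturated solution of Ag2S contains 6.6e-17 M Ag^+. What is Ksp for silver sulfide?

Ag2S(s) ⇌ 2 Ag^+(aq) + S^2-(aq)
Stoichiometry gives [S^2-] = (1/2)[Ag^+] = 3.30 × 10^-17 M.
Ksp = [Ag^+]^2[S^2-]
Ksp = (6.6 x 10^-17)^2 × 3.30 × 10^-17 = 1.4 × 10^-49

Ksp = 1.4e-49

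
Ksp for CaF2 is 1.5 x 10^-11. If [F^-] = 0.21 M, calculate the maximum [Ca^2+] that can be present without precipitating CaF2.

CaF2(s) <=> Ca^2+(aq) + 2 F^-(aq)
Ksp = [Ca^2+][F^-]^2
Precipitation begins when Q = Ksp. With [F^-] = 0.21 M:
1.5 x 10^-11 = (0.21)^2 × [Ca^2+]
[Ca^2+] = (1.5 x 10^-11 / 4.41 × 10^-2) = 3.4 × 10^-10 M

[Ca^2+] ≈ 3.4 × 10^-10 M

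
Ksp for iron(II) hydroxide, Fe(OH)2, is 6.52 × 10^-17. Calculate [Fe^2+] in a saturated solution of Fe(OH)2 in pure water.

[Fe^2+] ≈ 2.54e-6 M

Fe(OH)2(s) ⇌ Fe^2+(aq) + 2 OH^-(aq)
Ksp = [Fe^2+][OH^-]^2
If s mol/L of Fe(OH)2 dissolves, [Fe^2+] = s and [OH^-] = 2s.
So Ksp = s × (2s)^2 = 4s^3
s = (6.52 × 10^-17 / 4)^(1/3) = 2.535 × 10^-6 M
[Fe^2+] = s = 2.54 x 10^-6 M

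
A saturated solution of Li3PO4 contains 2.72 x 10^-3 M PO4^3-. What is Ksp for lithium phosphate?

Ksp = 1.48 × 10^-9

Li3PO4(s) ⇌ 3 Li^+(aq) + PO4^3-(aq)
Stoichiometry gives [Li^+] = (3/1)[PO4^3-] = 8.160 × 10^-3 M.
Ksp = [Li^+]^3[PO4^3-]
Ksp = (8.160 × 10^-3)^3 × 2.72 x 10^-3 = 1.48 × 10^-9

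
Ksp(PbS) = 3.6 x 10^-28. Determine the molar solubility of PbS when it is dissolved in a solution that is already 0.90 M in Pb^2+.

4.0 × 10^-28 M

PbS(s) <=> Pb^2+(aq) + S^2-(aq)
Ksp = [Pb^2+][S^2-]
Let s be the molar solubility in this solution. [Pb^2+] = 0.90 + s ≈ 0.90, [S^2-] = s (since the Pb^2+ already present dominates).
Ksp ≈ 0.90 × s
s = 4.0 × 10^-28 M
Check: s = 4.0 × 10^-28 ≪ 0.90, so the approximation is valid.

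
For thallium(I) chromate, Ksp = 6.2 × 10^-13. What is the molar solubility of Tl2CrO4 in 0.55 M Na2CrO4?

5.3 x 10^-7 M

Tl2CrO4(s) ⇌ 2 Tl^+ + CrO4^2-
Ksp = [Tl^+]^2[CrO4^2-]
Let s = moles of Tl2CrO4 that dissolve per litre. [Tl^+] = 2s, [CrO4^2-] = 0.55 + s ≈ 0.55 (common-ion effect: CrO4^2- is already 0.55 M).
Ksp ≈ (2s)^2 × 0.55
s = 5.3 x 10^-7 M
Check: s = 5.3 × 10^-7 ≪ 0.55, so the approximation is valid.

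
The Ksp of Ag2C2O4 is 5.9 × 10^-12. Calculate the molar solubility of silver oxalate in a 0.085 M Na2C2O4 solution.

s ≈ 4.2 x 10^-6 M

Ag2C2O4(s) ⇌ 2 Ag^+ + C2O4^2-
Ksp = [Ag^+]^2[C2O4^2-]
Let s = moles of Ag2C2O4 that dissolve per litre. [Ag^+] = 2s, [C2O4^2-] = 0.085 + s ≈ 0.085 (common-ion effect: C2O4^2- is already 0.085 M).
Ksp ≈ (2s)^2 × 0.085
s = 4.2 x 10^-6 M
Check: s = 4.2 × 10^-6 ≪ 0.085, so the approximation is valid.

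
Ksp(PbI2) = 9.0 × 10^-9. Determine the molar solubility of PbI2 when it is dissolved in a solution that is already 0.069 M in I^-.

s ≈ 1.9 x 10^-6 M

PbI2(s) ⇌ Pb^2+(aq) + 2 I^-(aq)
Ksp = [Pb^2+][I^-]^2
Let s be the molar solubility in this solution. [Pb^2+] = s, [I^-] = 0.069 + 2s ≈ 0.069 (since the I^- already present dominates).
Ksp ≈ s × (0.069)^2
s = 1.9 × 10^-6 M
Check: 2s = 3.8 × 10^-6 ≪ 0.069, so the approximation is valid.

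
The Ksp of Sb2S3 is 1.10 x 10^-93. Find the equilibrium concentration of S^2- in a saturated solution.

[S^2-] ≈ 3.01 × 10^-19 M

Sb2S3(s) ⇌ 2 Sb^3+(aq) + 3 S^2-(aq)
Ksp = [Sb^3+]^2[S^2-]^3
With molar solubility s: [Sb^3+] = 2s, [S^2-] = 3s.
So Ksp = (2s)^2 × (3s)^3 = 108s^5
Solving, s = (1.10 x 10^-93/108)^(1/5) = 1.004 × 10^-19 M
[S^2-] = 3s = 3.01 × 10^-19 M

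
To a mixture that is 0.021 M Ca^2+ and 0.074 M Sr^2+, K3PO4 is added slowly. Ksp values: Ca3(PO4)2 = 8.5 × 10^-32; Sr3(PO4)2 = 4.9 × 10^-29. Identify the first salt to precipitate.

Each salt begins to precipitate when Q = Ksp, i.e. when [PO4^3-] reaches its threshold.
For Ca3(PO4)2: 8.5 × 10^-32 = (0.021)^3 × [PO4^3-]^2  ⇒  [PO4^3-] = 9.6 × 10^-14 M.
For Sr3(PO4)2: 4.9 × 10^-29 = (0.074)^3 × [PO4^3-]^2  ⇒  [PO4^3-] = 3.5 × 10^-13 M.
The salt with the lower threshold [PO4^3-] precipitates first: Ca3(PO4)2.

Ca3(PO4)2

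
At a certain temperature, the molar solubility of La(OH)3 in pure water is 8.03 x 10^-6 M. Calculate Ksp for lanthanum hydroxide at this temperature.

La(OH)3(s) <=> La^3+(aq) + 3 OH^-(aq)
With molar solubility s: [La^3+] = s, [OH^-] = 3s.
Ksp = [La^3+][OH^-]^3
So Ksp = s × (3s)^3 = 27s^4
With s = 8.03 × 10^-6: Ksp = 1.12 × 10^-19

1.12 × 10^-19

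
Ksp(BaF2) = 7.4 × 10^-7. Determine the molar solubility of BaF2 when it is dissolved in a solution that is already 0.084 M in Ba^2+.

s ≈ 1.5 × 10^-3 M

BaF2(s) ⇌ Ba^2+ + 2 F^-
Ksp = [Ba^2+][F^-]^2
If s mol/L dissolves here, [Ba^2+] = 0.084 + s ≈ 0.084, [F^-] = 2s (common-ion effect: Ba^2+ is already 0.084 M).
Ksp ≈ 0.084 × (2s)^2
s = 1.5 × 10^-3 M
Check: s = 1.5 x 10^-3 ≪ 0.084, so the approximation is valid.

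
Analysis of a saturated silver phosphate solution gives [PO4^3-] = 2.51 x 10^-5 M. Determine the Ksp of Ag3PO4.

Ksp = 1.07 x 10^-17

Ag3PO4(s) ⇌ 3 Ag^+(aq) + PO4^3-(aq)
Stoichiometry gives [Ag^+] = (3/1)[PO4^3-] = 7.530 × 10^-5 M.
Ksp = [Ag^+]^3[PO4^3-]
Ksp = (7.530 × 10^-5)^3 × 2.51 x 10^-5 = 1.07 x 10^-17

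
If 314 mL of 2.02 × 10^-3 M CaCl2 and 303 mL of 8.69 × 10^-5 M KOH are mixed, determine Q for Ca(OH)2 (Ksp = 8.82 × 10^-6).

Q = 1.87e-12

Total volume = 314 + 303 = 617 mL.
[Ca^2+] = 2.02 × 10^-3 × (314/617) = 1.028 x 10^-3 M
[OH^-] = 8.69 × 10^-5 × (303/617) = 4.268 × 10^-5 M
Ca(OH)2(s) ⇌ Ca^2+(aq) + 2 OH^-(aq), so Q = [Ca^2+][OH^-]^2
Q = (1.028 x 10^-3)(4.268 × 10^-5)^2 = 1.87 x 10^-12
Q < Ksp, so no precipitate of Ca(OH)2 forms.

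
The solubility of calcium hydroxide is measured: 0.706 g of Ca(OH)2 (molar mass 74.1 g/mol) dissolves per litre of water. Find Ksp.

Molar solubility s = (7.06 × 10^-1 g/L) / (74.1 g/mol) = 9.528 × 10^-3 M.
Ca(OH)2(s) ⇌ Ca^2+ + 2 OH^-
Let s = molar solubility. Then [Ca^2+] = s and [OH^-] = 2s.
Ksp = [Ca^2+][OH^-]^2
Ksp = s(2s)^2 = 4s^3
With s = 9.528 × 10^-3: Ksp = 3.46 × 10^-6

3.46e-6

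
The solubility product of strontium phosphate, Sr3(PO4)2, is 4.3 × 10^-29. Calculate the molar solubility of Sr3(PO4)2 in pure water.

s ≈ 8.3 x 10^-7 M

Sr3(PO4)2(s) ⇌ 3 Sr^2+ + 2 PO4^3-
Ksp = [Sr^2+]^3[PO4^3-]^2
For each mole of Sr3(PO4)2 that dissolves: [Sr^2+] = 3s, [PO4^3-] = 2s.
Substituting: Ksp = (3s)^3(2s)^2 = 108s^5
s^5 = 4.3 × 10^-29 / 108, so s = 8.3 × 10^-7 M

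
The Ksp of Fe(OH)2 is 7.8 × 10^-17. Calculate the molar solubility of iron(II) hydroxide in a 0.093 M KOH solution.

s = 9.0e-15 M

Fe(OH)2(s) <=> Fe^2+(aq) + 2 OH^-(aq)
Ksp = [Fe^2+][OH^-]^2
Let s be the molar solubility in this solution. [Fe^2+] = s, [OH^-] = 0.093 + 2s ≈ 0.093 (common-ion effect: OH^- is already 0.093 M).
Ksp ≈ s × (0.093)^2
s = 9.0 × 10^-15 M
Check: 2s = 1.8 x 10^-14 ≪ 0.093, so the approximation is valid.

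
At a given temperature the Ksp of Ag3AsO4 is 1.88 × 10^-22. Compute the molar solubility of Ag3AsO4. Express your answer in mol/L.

s ≈ 1.62 × 10^-6 M

Ag3AsO4(s) <=> 3 Ag^+(aq) + AsO4^3-(aq)
Ksp = [Ag^+]^3[AsO4^3-]
With molar solubility s: [Ag^+] = 3s, [AsO4^3-] = s.
Substituting: Ksp = (3s)^3s = 27s^4
Solving, s = (1.88 × 10^-22/27)^(1/4) = 1.62 × 10^-6 M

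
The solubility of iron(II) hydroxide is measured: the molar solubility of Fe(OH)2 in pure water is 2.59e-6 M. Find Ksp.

Fe(OH)2(s) ⇌ Fe^2+(aq) + 2 OH^-(aq)
If s mol/L of Fe(OH)2 dissolves, [Fe^2+] = s and [OH^-] = 2s.
Ksp = [Fe^2+][OH^-]^2
Substituting: Ksp = s(2s)^2 = 4s^3
Ksp = 4 × (2.59 × 10^-6)^3 = 6.95 × 10^-17

6.95e-17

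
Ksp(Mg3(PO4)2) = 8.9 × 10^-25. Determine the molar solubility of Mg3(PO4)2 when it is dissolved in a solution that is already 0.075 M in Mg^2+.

s = 2.3 × 10^-11 M

Mg3(PO4)2(s) ⇌ 3 Mg^2+(aq) + 2 PO4^3-(aq)
Ksp = [Mg^2+]^3[PO4^3-]^2
Let s = moles of Mg3(PO4)2 that dissolve per litre. [Mg^2+] = 0.075 + 3s ≈ 0.075, [PO4^3-] = 2s (Ksp is small, so little additional dissolves).
Ksp ≈ (0.075)^3 × (2s)^2
s = 2.3 × 10^-11 M
Check: 3s = 6.9 × 10^-11 ≪ 0.075, so the approximation is valid.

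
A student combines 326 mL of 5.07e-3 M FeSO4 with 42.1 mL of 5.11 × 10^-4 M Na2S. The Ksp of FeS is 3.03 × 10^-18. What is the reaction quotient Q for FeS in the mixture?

2.62e-7

Total volume = 326 + 42.1 = 368.1 mL.
[Fe^2+] = 5.07 × 10^-3 × (326/368.1) = 4.490 × 10^-3 M
[S^2-] = 5.11 × 10^-4 × (42.1/368.1) = 5.844 × 10^-5 M
FeS(s) <=> Fe^2+ + S^2-, so Q = [Fe^2+][S^2-]
Q = (4.490 × 10^-3)(5.844 x 10^-5) = 2.62 × 10^-7
Q > Ksp, so FeS will precipitate.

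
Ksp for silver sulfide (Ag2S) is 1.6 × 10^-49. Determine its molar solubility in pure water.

Ag2S(s) ⇌ 2 Ag^+(aq) + S^2-(aq)
Ksp = [Ag^+]^2[S^2-]
For each mole of Ag2S that dissolves: [Ag^+] = 2s, [S^2-] = s.
So Ksp = (2s)^2 × s = 4s^3
s = (1.6 × 10^-49 / 4)^(1/3) = 3.4 × 10^-17 M

s = 3.4 × 10^-17 M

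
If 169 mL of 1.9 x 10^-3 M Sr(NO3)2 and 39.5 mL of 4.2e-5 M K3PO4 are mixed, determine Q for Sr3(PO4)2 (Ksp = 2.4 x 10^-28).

2.3 × 10^-19

Total volume = 169 + 39.5 = 208.5 mL.
[Sr^2+] = 1.9 × 10^-3 × (169/208.5) = 1.54 x 10^-3 M
[PO4^3-] = 4.2 × 10^-5 × (39.5/208.5) = 7.96 × 10^-6 M
Sr3(PO4)2(s) ⇌ 3 Sr^2+(aq) + 2 PO4^3-(aq), so Q = [Sr^2+]^3[PO4^3-]^2
Q = (1.54 × 10^-3)^3(7.96 × 10^-6)^2 = 2.3 × 10^-19
Q > Ksp, so Sr3(PO4)2 will precipitate.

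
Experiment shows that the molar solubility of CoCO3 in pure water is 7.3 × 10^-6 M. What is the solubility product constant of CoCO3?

CoCO3(s) <=> Co^2+ + CO3^2-
With molar solubility s: [Co^2+] = s, [CO3^2-] = s.
Ksp = [Co^2+][CO3^2-]
Ksp = (s)(s) = s^2
With s = 7.3 x 10^-6: Ksp = 5.3 × 10^-11

Ksp ≈ 5.3e-11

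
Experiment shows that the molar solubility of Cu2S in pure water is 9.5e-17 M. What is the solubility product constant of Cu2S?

Ksp ≈ 3.4 × 10^-48

Cu2S(s) ⇌ 2 Cu^+(aq) + S^2-(aq)
With molar solubility s: [Cu^+] = 2s, [S^2-] = s.
Ksp = [Cu^+]^2[S^2-]
So Ksp = (2s)^2 × s = 4s^3
Ksp = 4 × (9.5 × 10^-17)^3 = 3.4 x 10^-48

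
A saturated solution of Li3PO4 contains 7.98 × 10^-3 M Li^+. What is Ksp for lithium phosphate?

Li3PO4(s) ⇌ 3 Li^+(aq) + PO4^3-(aq)
Stoichiometry gives [PO4^3-] = (1/3)[Li^+] = 2.660 × 10^-3 M.
Ksp = [Li^+]^3[PO4^3-]
Ksp = (7.98 × 10^-3)^3 × 2.660 × 10^-3 = 1.35 x 10^-9

Ksp ≈ 1.35 × 10^-9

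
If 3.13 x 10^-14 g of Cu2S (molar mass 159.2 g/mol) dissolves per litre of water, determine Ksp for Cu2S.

Ksp = 3.04e-47

Molar solubility s = (3.13 × 10^-14 g/L) / (159.2 g/mol) = 1.966 × 10^-16 M.
Cu2S(s) <=> 2 Cu^+ + S^2-
If s mol/L of Cu2S dissolves, [Cu^+] = 2s and [S^2-] = s.
Ksp = [Cu^+]^2[S^2-]
So Ksp = (2s)^2 × s = 4s^3
With s = 1.966 × 10^-16: Ksp = 3.04 x 10^-47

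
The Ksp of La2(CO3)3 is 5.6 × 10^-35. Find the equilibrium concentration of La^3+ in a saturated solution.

1.1e-7 M

La2(CO3)3(s) ⇌ 2 La^3+(aq) + 3 CO3^2-(aq)
Ksp = [La^3+]^2[CO3^2-]^3
With molar solubility s: [La^3+] = 2s, [CO3^2-] = 3s.
Ksp = (2s)^2(3s)^3 = 108s^5
s = (5.6 × 10^-35 / 108)^(1/5) = 5.53 × 10^-8 M
[La^3+] = 2s = 1.1 x 10^-7 M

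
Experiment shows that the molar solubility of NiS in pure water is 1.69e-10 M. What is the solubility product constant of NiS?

Ksp = 2.86 × 10^-20

NiS(s) ⇌ Ni^2+ + S^2-
With molar solubility s: [Ni^2+] = s, [S^2-] = s.
Ksp = [Ni^2+][S^2-]
Ksp = s^2
Ksp = (1.69 × 10^-10)^2 = 2.86 × 10^-20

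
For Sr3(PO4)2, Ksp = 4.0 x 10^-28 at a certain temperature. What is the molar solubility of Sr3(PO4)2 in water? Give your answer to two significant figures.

1.3 x 10^-6 M

Sr3(PO4)2(s) ⇌ 3 Sr^2+(aq) + 2 PO4^3-(aq)
Ksp = [Sr^2+]^3[PO4^3-]^2
For each mole of Sr3(PO4)2 that dissolves: [Sr^2+] = 3s, [PO4^3-] = 2s.
Substituting: Ksp = (3s)^3(2s)^2 = 108s^5
Solving, s = (4.0 x 10^-28/108)^(1/5) = 1.3 × 10^-6 M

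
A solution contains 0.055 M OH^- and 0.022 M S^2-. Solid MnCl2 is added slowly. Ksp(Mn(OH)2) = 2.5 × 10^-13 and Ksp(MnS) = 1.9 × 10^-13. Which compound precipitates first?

MnS

Precipitation of each salt starts when its ion product equals its Ksp.
For Mn(OH)2: 2.5 × 10^-13 = (0.055)^2 × [Mn^2+]  ⇒  [Mn^2+] = 8.3 × 10^-11 M.
For MnS: 1.9 × 10^-13 = 0.022 × [Mn^2+]  ⇒  [Mn^2+] = 8.6 × 10^-12 M.
The salt with the lower threshold [Mn^2+] precipitates first: MnS.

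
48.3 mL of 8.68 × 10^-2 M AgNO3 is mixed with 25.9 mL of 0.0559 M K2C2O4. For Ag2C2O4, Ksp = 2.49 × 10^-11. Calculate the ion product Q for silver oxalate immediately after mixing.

6.23 × 10^-5

Total volume = 48.3 + 25.9 = 74.2 mL.
[Ag^+] = 8.68 × 10^-2 × (48.3/74.2) = 5.650 × 10^-2 M
[C2O4^2-] = 5.59 x 10^-2 × (25.9/74.2) = 1.951 × 10^-2 M
Ag2C2O4(s) ⇌ 2 Ag^+(aq) + C2O4^2-(aq), so Q = [Ag^+]^2[C2O4^2-]
Q = (5.650 × 10^-2)^2(1.951 x 10^-2) = 6.23 × 10^-5
Q > Ksp, so Ag2C2O4 will precipitate.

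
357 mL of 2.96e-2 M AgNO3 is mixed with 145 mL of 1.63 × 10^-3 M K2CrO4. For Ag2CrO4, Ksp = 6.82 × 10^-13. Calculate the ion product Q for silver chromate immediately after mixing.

Total volume = 357 + 145 = 502 mL.
[Ag^+] = 2.96 × 10^-2 × (357/502) = 2.105 x 10^-2 M
[CrO4^2-] = 1.63 x 10^-3 × (145/502) = 4.708 x 10^-4 M
Ag2CrO4(s) ⇌ 2 Ag^+(aq) + CrO4^2-(aq), so Q = [Ag^+]^2[CrO4^2-]
Q = (2.105 × 10^-2)^2(4.708 × 10^-4) = 2.09 × 10^-7
Q > Ksp, so Ag2CrO4 will precipitate.

2.09 × 10^-7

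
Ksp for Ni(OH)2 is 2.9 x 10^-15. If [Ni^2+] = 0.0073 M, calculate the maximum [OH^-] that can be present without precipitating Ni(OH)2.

Ni(OH)2(s) ⇌ Ni^2+(aq) + 2 OH^-(aq)
Ksp = [Ni^2+][OH^-]^2
Precipitation begins when Q = Ksp. With [Ni^2+] = 0.0073 M:
2.9 x 10^-15 = (0.0073) × [OH^-]^2
[OH^-] = (2.9 x 10^-15 / 7.3 × 10^-3)^(1/2) = 6.3 × 10^-7 M

6.3 x 10^-7 M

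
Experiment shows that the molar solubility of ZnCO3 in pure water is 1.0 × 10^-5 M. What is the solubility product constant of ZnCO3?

ZnCO3(s) <=> Zn^2+(aq) + CO3^2-(aq)
If s mol/L of ZnCO3 dissolves, [Zn^2+] = s and [CO3^2-] = s.
Ksp = [Zn^2+][CO3^2-]
Ksp = s × s = s^2
Ksp = (1.0 × 10^-5)^2 = 1.0 × 10^-10

1.0e-10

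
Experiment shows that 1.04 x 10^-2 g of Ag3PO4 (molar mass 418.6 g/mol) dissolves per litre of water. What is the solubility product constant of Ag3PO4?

1.03e-17

Molar solubility s = (1.04 × 10^-2 g/L) / (418.6 g/mol) = 2.484 × 10^-5 M.
Ag3PO4(s) ⇌ 3 Ag^+(aq) + PO4^3-(aq)
If s mol/L of Ag3PO4 dissolves, [Ag^+] = 3s and [PO4^3-] = s.
Ksp = [Ag^+]^3[PO4^3-]
So Ksp = (3s)^3 × s = 27s^4
With s = 2.484 × 10^-5: Ksp = 1.03 x 10^-17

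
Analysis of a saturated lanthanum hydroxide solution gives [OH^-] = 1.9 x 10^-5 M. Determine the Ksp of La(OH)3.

Ksp ≈ 4.3 × 10^-20

La(OH)3(s) ⇌ La^3+(aq) + 3 OH^-(aq)
Stoichiometry gives [La^3+] = (1/3)[OH^-] = 6.33 x 10^-6 M.
Ksp = [La^3+][OH^-]^3
Ksp = 6.33 × 10^-6 × (1.9 × 10^-5)^3 = 4.3 × 10^-20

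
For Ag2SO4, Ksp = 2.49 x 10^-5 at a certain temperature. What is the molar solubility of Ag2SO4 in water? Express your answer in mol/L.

s ≈ 1.84e-2 M

Ag2SO4(s) <=> 2 Ag^+ + SO4^2-
Ksp = [Ag^+]^2[SO4^2-]
For each mole of Ag2SO4 that dissolves: [Ag^+] = 2s, [SO4^2-] = s.
Substituting: Ksp = (2s)^2s = 4s^3
Solving, s = (2.49 x 10^-5/4)^(1/3) = 1.84 × 10^-2 M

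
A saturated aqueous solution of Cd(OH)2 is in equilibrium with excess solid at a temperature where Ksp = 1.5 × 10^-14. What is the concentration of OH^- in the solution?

3.1 x 10^-5 M

Cd(OH)2(s) <=> Cd^2+(aq) + 2 OH^-(aq)
Ksp = [Cd^2+][OH^-]^2
For each mole of Cd(OH)2 that dissolves: [Cd^2+] = s, [OH^-] = 2s.
Substituting: Ksp = s(2s)^2 = 4s^3
Solving, s = (1.5 × 10^-14/4)^(1/3) = 1.55 × 10^-5 M
[OH^-] = 2s = 3.1 × 10^-5 M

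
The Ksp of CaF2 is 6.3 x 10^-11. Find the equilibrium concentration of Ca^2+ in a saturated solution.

CaF2(s) ⇌ Ca^2+ + 2 F^-
Ksp = [Ca^2+][F^-]^2
With molar solubility s: [Ca^2+] = s, [F^-] = 2s.
So Ksp = s × (2s)^2 = 4s^3
s^3 = 6.3 x 10^-11 / 4, so s = 2.51 × 10^-4 M
[Ca^2+] = s = 2.5 x 10^-4 M

2.5 × 10^-4 M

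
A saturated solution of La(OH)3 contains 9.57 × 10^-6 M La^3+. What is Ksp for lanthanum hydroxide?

Ksp = 2.26 × 10^-19

La(OH)3(s) ⇌ La^3+(aq) + 3 OH^-(aq)
Stoichiometry gives [OH^-] = (3/1)[La^3+] = 2.871 × 10^-5 M.
Ksp = [La^3+][OH^-]^3
Ksp = 9.57 × 10^-6 × (2.871 × 10^-5)^3 = 2.26 × 10^-19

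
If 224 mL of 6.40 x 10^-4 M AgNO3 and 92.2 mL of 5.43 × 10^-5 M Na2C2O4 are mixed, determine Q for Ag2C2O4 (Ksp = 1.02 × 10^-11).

Total volume = 224 + 92.2 = 316.2 mL.
[Ag^+] = 6.40 × 10^-4 × (224/316.2) = 4.534 x 10^-4 M
[C2O4^2-] = 5.43 × 10^-5 × (92.2/316.2) = 1.583 x 10^-5 M
Ag2C2O4(s) <=> 2 Ag^+(aq) + C2O4^2-(aq), so Q = [Ag^+]^2[C2O4^2-]
Q = (4.534 × 10^-4)^2(1.583 x 10^-5) = 3.25 × 10^-12
Q < Ksp, so no precipitate of Ag2C2O4 forms.

3.25 x 10^-12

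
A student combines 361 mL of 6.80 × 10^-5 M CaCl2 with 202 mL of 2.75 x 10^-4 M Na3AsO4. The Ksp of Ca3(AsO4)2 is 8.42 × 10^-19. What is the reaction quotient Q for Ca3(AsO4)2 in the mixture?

Q = 8.07 × 10^-22

Total volume = 361 + 202 = 563 mL.
[Ca^2+] = 6.80 × 10^-5 × (361/563) = 4.360 × 10^-5 M
[AsO4^3-] = 2.75 × 10^-4 × (202/563) = 9.867 × 10^-5 M
Ca3(AsO4)2(s) <=> 3 Ca^2+ + 2 AsO4^3-, so Q = [Ca^2+]^3[AsO4^3-]^2
Q = (4.360 x 10^-5)^3(9.867 × 10^-5)^2 = 8.07 × 10^-22
Q < Ksp, so no precipitate of Ca3(AsO4)2 forms.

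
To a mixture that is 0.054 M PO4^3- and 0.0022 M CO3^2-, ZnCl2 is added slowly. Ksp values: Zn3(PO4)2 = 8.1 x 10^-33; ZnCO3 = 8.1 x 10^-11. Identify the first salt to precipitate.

Zn3(PO4)2

Precipitation of each salt starts when its ion product equals its Ksp.
For Zn3(PO4)2: 8.1 x 10^-33 = (0.054)^2 × [Zn^2+]^3  ⇒  [Zn^2+] = 1.4 × 10^-10 M.
For ZnCO3: 8.1 x 10^-11 = 0.0022 × [Zn^2+]  ⇒  [Zn^2+] = 3.7 × 10^-8 M.
The salt with the lower threshold [Zn^2+] precipitates first: Zn3(PO4)2.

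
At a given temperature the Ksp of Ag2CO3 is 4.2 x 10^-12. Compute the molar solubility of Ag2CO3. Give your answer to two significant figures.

Ag2CO3(s) ⇌ 2 Ag^+(aq) + CO3^2-(aq)
Ksp = [Ag^+]^2[CO3^2-]
With molar solubility s: [Ag^+] = 2s, [CO3^2-] = s.
Ksp = (2s)^2s = 4s^3
s = (4.2 x 10^-12 / 4)^(1/3) = 1.0 × 10^-4 M

1.0e-4 M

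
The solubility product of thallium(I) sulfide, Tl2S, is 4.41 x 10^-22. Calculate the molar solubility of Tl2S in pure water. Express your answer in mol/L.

Tl2S(s) <=> 2 Tl^+ + S^2-
Ksp = [Tl^+]^2[S^2-]
For each mole of Tl2S that dissolves: [Tl^+] = 2s, [S^2-] = s.
Substituting: Ksp = (2s)^2s = 4s^3
s = (4.41 x 10^-22 / 4)^(1/3) = 4.80 × 10^-8 M

s = 4.80 x 10^-8 M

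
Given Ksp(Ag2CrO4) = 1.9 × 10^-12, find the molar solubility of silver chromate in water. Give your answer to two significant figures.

Ag2CrO4(s) ⇌ 2 Ag^+(aq) + CrO4^2-(aq)
Ksp = [Ag^+]^2[CrO4^2-]
With molar solubility s: [Ag^+] = 2s, [CrO4^2-] = s.
Substituting: Ksp = (2s)^2s = 4s^3
s = (1.9 × 10^-12 / 4)^(1/3) = 7.8 × 10^-5 M

s ≈ 7.8e-5 M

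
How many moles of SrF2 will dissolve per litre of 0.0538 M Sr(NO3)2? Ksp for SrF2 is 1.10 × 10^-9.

SrF2(s) ⇌ Sr^2+(aq) + 2 F^-(aq)
Ksp = [Sr^2+][F^-]^2
If s mol/L dissolves here, [Sr^2+] = 0.0538 + s ≈ 0.0538, [F^-] = 2s (common-ion effect: Sr^2+ is already 0.0538 M).
Ksp ≈ 0.0538 × (2s)^2
s = 7.15 x 10^-5 M
Check: s = 7.1 x 10^-5 ≪ 0.0538, so the approximation is valid.

7.15e-5 M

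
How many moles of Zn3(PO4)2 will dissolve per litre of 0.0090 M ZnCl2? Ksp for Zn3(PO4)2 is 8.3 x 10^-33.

s ≈ 5.3 × 10^-14 M

Zn3(PO4)2(s) <=> 3 Zn^2+(aq) + 2 PO4^3-(aq)
Ksp = [Zn^2+]^3[PO4^3-]^2
Let s be the molar solubility in this solution. [Zn^2+] = 0.0090 + 3s ≈ 0.0090, [PO4^3-] = 2s (Ksp is small, so little additional dissolves).
Ksp ≈ (0.0090)^3 × (2s)^2
s = 5.3 × 10^-14 M
Check: 3s = 1.6 × 10^-13 ≪ 0.0090, so the approximation is valid.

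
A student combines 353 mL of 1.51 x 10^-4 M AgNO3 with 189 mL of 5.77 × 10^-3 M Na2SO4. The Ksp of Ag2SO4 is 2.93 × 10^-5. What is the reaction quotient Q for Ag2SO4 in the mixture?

Q = 1.95 × 10^-11

Total volume = 353 + 189 = 542 mL.
[Ag^+] = 1.51 x 10^-4 × (353/542) = 9.835 × 10^-5 M
[SO4^2-] = 5.77 × 10^-3 × (189/542) = 2.012 × 10^-3 M
Ag2SO4(s) ⇌ 2 Ag^+ + SO4^2-, so Q = [Ag^+]^2[SO4^2-]
Q = (9.835 × 10^-5)^2(2.012 x 10^-3) = 1.95 × 10^-11
Q < Ksp, so no precipitate of Ag2SO4 forms.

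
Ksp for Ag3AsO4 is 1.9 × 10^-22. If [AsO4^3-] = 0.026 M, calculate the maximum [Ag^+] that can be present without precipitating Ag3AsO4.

[Ag^+] = 1.9 x 10^-7 M

Ag3AsO4(s) ⇌ 3 Ag^+ + AsO4^3-
Ksp = [Ag^+]^3[AsO4^3-]
Precipitation begins when Q = Ksp. With [AsO4^3-] = 0.026 M:
1.9 × 10^-22 = (0.026) × [Ag^+]^3
[Ag^+] = (1.9 × 10^-22 / 2.6 × 10^-2)^(1/3) = 1.9 × 10^-7 M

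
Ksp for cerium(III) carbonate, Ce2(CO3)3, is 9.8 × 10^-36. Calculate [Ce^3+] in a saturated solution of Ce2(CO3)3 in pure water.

Ce2(CO3)3(s) ⇌ 2 Ce^3+ + 3 CO3^2-
Ksp = [Ce^3+]^2[CO3^2-]^3
For each mole of Ce2(CO3)3 that dissolves: [Ce^3+] = 2s, [CO3^2-] = 3s.
So Ksp = (2s)^2 × (3s)^3 = 108s^5
Solving, s = (9.8 × 10^-36/108)^(1/5) = 3.90 x 10^-8 M
[Ce^3+] = 2s = 7.8 × 10^-8 M

[Ce^3+] ≈ 7.8 × 10^-8 M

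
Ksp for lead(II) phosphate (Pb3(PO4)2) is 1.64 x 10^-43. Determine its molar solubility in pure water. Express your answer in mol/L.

Pb3(PO4)2(s) <=> 3 Pb^2+ + 2 PO4^3-
Ksp = [Pb^2+]^3[PO4^3-]^2
With molar solubility s: [Pb^2+] = 3s, [PO4^3-] = 2s.
Substituting: Ksp = (3s)^3(2s)^2 = 108s^5
s = (1.64 x 10^-43 / 108)^(1/5) = 1.09 x 10^-9 M

s = 1.09e-9 M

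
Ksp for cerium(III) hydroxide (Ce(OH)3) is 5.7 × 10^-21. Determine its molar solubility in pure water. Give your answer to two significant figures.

s = 3.8 × 10^-6 M

Ce(OH)3(s) ⇌ Ce^3+ + 3 OH^-
Ksp = [Ce^3+][OH^-]^3
With molar solubility s: [Ce^3+] = s, [OH^-] = 3s.
So Ksp = s × (3s)^3 = 27s^4
s^4 = 5.7 × 10^-21 / 27, so s = 3.8 × 10^-6 M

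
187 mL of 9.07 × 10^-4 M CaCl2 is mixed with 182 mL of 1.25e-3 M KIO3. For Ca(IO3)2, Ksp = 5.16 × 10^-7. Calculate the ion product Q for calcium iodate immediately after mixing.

Total volume = 187 + 182 = 369 mL.
[Ca^2+] = 9.07 × 10^-4 × (187/369) = 4.596 × 10^-4 M
[IO3^-] = 1.25 × 10^-3 × (182/369) = 6.165 x 10^-4 M
Ca(IO3)2(s) ⇌ Ca^2+ + 2 IO3^-, so Q = [Ca^2+][IO3^-]^2
Q = (4.596 x 10^-4)(6.165 × 10^-4)^2 = 1.75 × 10^-10
Q < Ksp, so no precipitate of Ca(IO3)2 forms.

1.75 x 10^-10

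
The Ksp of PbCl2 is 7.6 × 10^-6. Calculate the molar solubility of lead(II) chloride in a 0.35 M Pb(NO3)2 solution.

PbCl2(s) ⇌ Pb^2+ + 2 Cl^-
Ksp = [Pb^2+][Cl^-]^2
If s mol/L dissolves here, [Pb^2+] = 0.35 + s ≈ 0.35, [Cl^-] = 2s (Ksp is small, so little additional dissolves).
Ksp ≈ 0.35 × (2s)^2
s = 2.3 × 10^-3 M
Check: s = 2.3 × 10^-3 ≪ 0.35, so the approximation is valid.

s = 2.3e-3 M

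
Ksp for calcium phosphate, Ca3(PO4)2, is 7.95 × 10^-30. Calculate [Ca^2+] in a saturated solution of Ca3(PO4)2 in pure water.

Ca3(PO4)2(s) ⇌ 3 Ca^2+ + 2 PO4^3-
Ksp = [Ca^2+]^3[PO4^3-]^2
For each mole of Ca3(PO4)2 that dissolves: [Ca^2+] = 3s, [PO4^3-] = 2s.
Substituting: Ksp = (3s)^3(2s)^2 = 108s^5
Solving, s = (7.95 × 10^-30/108)^(1/5) = 5.935 × 10^-7 M
[Ca^2+] = 3s = 1.78 × 10^-6 M

1.78e-6 M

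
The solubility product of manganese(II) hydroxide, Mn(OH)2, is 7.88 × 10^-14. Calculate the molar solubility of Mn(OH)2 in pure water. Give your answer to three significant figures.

Mn(OH)2(s) ⇌ Mn^2+ + 2 OH^-
Ksp = [Mn^2+][OH^-]^2
With molar solubility s: [Mn^2+] = s, [OH^-] = 2s.
Substituting: Ksp = s(2s)^2 = 4s^3
s = (7.88 × 10^-14 / 4)^(1/3) = 2.70 × 10^-5 M

s = 2.70e-5 M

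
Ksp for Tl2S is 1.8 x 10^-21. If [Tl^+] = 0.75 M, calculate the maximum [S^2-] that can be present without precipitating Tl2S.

3.2e-21 M

Tl2S(s) ⇌ 2 Tl^+(aq) + S^2-(aq)
Ksp = [Tl^+]^2[S^2-]
Precipitation begins when Q = Ksp. With [Tl^+] = 0.75 M:
1.8 x 10^-21 = (0.75)^2 × [S^2-]
[S^2-] = (1.8 x 10^-21 / 5.63 x 10^-1) = 3.2 x 10^-21 M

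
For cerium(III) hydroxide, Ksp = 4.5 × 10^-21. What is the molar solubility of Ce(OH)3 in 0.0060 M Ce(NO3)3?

s ≈ 3.0 x 10^-7 M

Ce(OH)3(s) ⇌ Ce^3+(aq) + 3 OH^-(aq)
Ksp = [Ce^3+][OH^-]^3
Let s = moles of Ce(OH)3 that dissolve per litre. [Ce^3+] = 0.0060 + s ≈ 0.0060, [OH^-] = 3s (common-ion effect: Ce^3+ is already 0.0060 M).
Ksp ≈ 0.0060 × (3s)^3
s = 3.0 × 10^-7 M
Check: s = 3.0 x 10^-7 ≪ 0.0060, so the approximation is valid.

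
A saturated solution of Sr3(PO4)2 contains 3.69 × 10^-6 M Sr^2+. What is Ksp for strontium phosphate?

Sr3(PO4)2(s) <=> 3 Sr^2+(aq) + 2 PO4^3-(aq)
Stoichiometry gives [PO4^3-] = (2/3)[Sr^2+] = 2.460 × 10^-6 M.
Ksp = [Sr^2+]^3[PO4^3-]^2
Ksp = (3.69 × 10^-6)^3 × (2.460 × 10^-6)^2 = 3.04 x 10^-28

Ksp ≈ 3.04 × 10^-28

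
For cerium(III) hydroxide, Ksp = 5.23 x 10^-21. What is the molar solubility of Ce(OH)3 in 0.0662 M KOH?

1.80e-17 M

Ce(OH)3(s) ⇌ Ce^3+ + 3 OH^-
Ksp = [Ce^3+][OH^-]^3
Let s be the molar solubility in this solution. [Ce^3+] = s, [OH^-] = 0.0662 + 3s ≈ 0.0662 (common-ion effect: OH^- is already 0.0662 M).
Ksp ≈ s × (0.0662)^3
s = 1.80 × 10^-17 M
Check: 3s = 5.4 x 10^-17 ≪ 0.0662, so the approximation is valid.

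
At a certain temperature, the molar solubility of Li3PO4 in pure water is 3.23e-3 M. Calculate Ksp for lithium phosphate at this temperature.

Li3PO4(s) ⇌ 3 Li^+ + PO4^3-
With molar solubility s: [Li^+] = 3s, [PO4^3-] = s.
Ksp = [Li^+]^3[PO4^3-]
Substituting: Ksp = (3s)^3s = 27s^4
With s = 3.23 × 10^-3: Ksp = 2.94 × 10^-9

2.94e-9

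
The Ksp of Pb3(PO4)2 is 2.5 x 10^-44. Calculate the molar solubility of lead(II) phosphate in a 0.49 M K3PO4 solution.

1.6 x 10^-15 M

Pb3(PO4)2(s) ⇌ 3 Pb^2+(aq) + 2 PO4^3-(aq)
Ksp = [Pb^2+]^3[PO4^3-]^2
Let s = moles of Pb3(PO4)2 that dissolve per litre. [Pb^2+] = 3s, [PO4^3-] = 0.49 + 2s ≈ 0.49 (since PO4^3- from K3PO4 dominates).
Ksp ≈ (3s)^3 × (0.49)^2
s = 1.6 x 10^-15 M
Check: 2s = 3.1 × 10^-15 ≪ 0.49, so the approximation is valid.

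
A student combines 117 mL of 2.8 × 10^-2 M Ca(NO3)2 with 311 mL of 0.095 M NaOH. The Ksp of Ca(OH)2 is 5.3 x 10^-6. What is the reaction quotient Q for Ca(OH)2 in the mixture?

Q = 3.6 × 10^-5

Total volume = 117 + 311 = 428 mL.
[Ca^2+] = 2.8 x 10^-2 × (117/428) = 7.65 x 10^-3 M
[OH^-] = 9.5 × 10^-2 × (311/428) = 6.90 x 10^-2 M
Ca(OH)2(s) <=> Ca^2+ + 2 OH^-, so Q = [Ca^2+][OH^-]^2
Q = (7.65 × 10^-3)(6.90 x 10^-2)^2 = 3.6 x 10^-5
Q > Ksp, so Ca(OH)2 will precipitate.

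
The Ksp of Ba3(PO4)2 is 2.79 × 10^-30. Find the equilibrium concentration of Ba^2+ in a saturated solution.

Ba3(PO4)2(s) <=> 3 Ba^2+ + 2 PO4^3-
Ksp = [Ba^2+]^3[PO4^3-]^2
If s mol/L of Ba3(PO4)2 dissolves, [Ba^2+] = 3s and [PO4^3-] = 2s.
So Ksp = (3s)^3 × (2s)^2 = 108s^5
s^5 = 2.79 × 10^-30 / 108, so s = 4.813 × 10^-7 M
[Ba^2+] = 3s = 1.44 x 10^-6 M

[Ba^2+] = 1.44e-6 M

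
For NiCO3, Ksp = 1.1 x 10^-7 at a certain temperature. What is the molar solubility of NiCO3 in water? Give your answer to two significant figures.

3.3e-4 M

NiCO3(s) <=> Ni^2+ + CO3^2-
Ksp = [Ni^2+][CO3^2-]
If s mol/L of NiCO3 dissolves, [Ni^2+] = s and [CO3^2-] = s.
Ksp = s^2
s = (1.1 x 10^-7)^(1/2) = 3.3 × 10^-4 M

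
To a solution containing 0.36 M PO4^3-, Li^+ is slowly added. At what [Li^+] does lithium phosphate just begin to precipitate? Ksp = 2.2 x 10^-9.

Li3PO4(s) <=> 3 Li^+ + PO4^3-
Ksp = [Li^+]^3[PO4^3-]
Precipitation begins when Q = Ksp. With [PO4^3-] = 0.36 M:
2.2 x 10^-9 = (0.36) × [Li^+]^3
[Li^+] = (2.2 x 10^-9 / 3.6 × 10^-1)^(1/3) = 1.8 × 10^-3 M

[Li^+] = 1.8 × 10^-3 M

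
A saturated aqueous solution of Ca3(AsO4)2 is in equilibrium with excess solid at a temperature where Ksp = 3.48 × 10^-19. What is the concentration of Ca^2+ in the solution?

Ca3(AsO4)2(s) ⇌ 3 Ca^2+(aq) + 2 AsO4^3-(aq)
Ksp = [Ca^2+]^3[AsO4^3-]^2
If s mol/L of Ca3(AsO4)2 dissolves, [Ca^2+] = 3s and [AsO4^3-] = 2s.
So Ksp = (3s)^3 × (2s)^2 = 108s^5
Solving, s = (3.48 × 10^-19/108)^(1/5) = 7.973 x 10^-5 M
[Ca^2+] = 3s = 2.39 × 10^-4 M

2.39 × 10^-4 M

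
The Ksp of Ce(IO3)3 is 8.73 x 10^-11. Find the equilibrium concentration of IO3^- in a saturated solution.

[IO3^-] = 4.02 x 10^-3 M

Ce(IO3)3(s) ⇌ Ce^3+ + 3 IO3^-
Ksp = [Ce^3+][IO3^-]^3
Let s = molar solubility. Then [Ce^3+] = s and [IO3^-] = 3s.
So Ksp = s × (3s)^3 = 27s^4
s^4 = 8.73 x 10^-11 / 27, so s = 1.341 × 10^-3 M
[IO3^-] = 3s = 4.02 x 10^-3 M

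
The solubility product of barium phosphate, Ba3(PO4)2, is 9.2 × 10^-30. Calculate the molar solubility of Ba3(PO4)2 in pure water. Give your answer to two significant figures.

Ba3(PO4)2(s) <=> 3 Ba^2+(aq) + 2 PO4^3-(aq)
Ksp = [Ba^2+]^3[PO4^3-]^2
Let s = molar solubility. Then [Ba^2+] = 3s and [PO4^3-] = 2s.
So Ksp = (3s)^3 × (2s)^2 = 108s^5
s = (9.2 × 10^-30 / 108)^(1/5) = 6.1 × 10^-7 M

s = 6.1 × 10^-7 M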